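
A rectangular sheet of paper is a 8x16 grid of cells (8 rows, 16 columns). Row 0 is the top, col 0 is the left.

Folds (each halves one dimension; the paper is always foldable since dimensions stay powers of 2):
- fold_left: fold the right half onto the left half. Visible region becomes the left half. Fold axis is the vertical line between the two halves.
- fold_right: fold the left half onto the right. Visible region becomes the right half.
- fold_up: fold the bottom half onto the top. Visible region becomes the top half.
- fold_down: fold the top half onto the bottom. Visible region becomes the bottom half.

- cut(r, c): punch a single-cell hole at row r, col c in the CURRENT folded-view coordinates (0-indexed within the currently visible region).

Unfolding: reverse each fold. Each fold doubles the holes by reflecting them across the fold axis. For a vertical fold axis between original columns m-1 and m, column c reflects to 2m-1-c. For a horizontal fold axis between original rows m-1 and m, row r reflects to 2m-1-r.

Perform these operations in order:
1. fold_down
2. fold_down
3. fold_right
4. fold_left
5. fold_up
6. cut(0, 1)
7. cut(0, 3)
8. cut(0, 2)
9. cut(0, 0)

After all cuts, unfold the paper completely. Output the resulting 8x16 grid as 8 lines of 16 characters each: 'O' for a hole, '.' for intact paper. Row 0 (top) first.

Answer: OOOOOOOOOOOOOOOO
OOOOOOOOOOOOOOOO
OOOOOOOOOOOOOOOO
OOOOOOOOOOOOOOOO
OOOOOOOOOOOOOOOO
OOOOOOOOOOOOOOOO
OOOOOOOOOOOOOOOO
OOOOOOOOOOOOOOOO

Derivation:
Op 1 fold_down: fold axis h@4; visible region now rows[4,8) x cols[0,16) = 4x16
Op 2 fold_down: fold axis h@6; visible region now rows[6,8) x cols[0,16) = 2x16
Op 3 fold_right: fold axis v@8; visible region now rows[6,8) x cols[8,16) = 2x8
Op 4 fold_left: fold axis v@12; visible region now rows[6,8) x cols[8,12) = 2x4
Op 5 fold_up: fold axis h@7; visible region now rows[6,7) x cols[8,12) = 1x4
Op 6 cut(0, 1): punch at orig (6,9); cuts so far [(6, 9)]; region rows[6,7) x cols[8,12) = 1x4
Op 7 cut(0, 3): punch at orig (6,11); cuts so far [(6, 9), (6, 11)]; region rows[6,7) x cols[8,12) = 1x4
Op 8 cut(0, 2): punch at orig (6,10); cuts so far [(6, 9), (6, 10), (6, 11)]; region rows[6,7) x cols[8,12) = 1x4
Op 9 cut(0, 0): punch at orig (6,8); cuts so far [(6, 8), (6, 9), (6, 10), (6, 11)]; region rows[6,7) x cols[8,12) = 1x4
Unfold 1 (reflect across h@7): 8 holes -> [(6, 8), (6, 9), (6, 10), (6, 11), (7, 8), (7, 9), (7, 10), (7, 11)]
Unfold 2 (reflect across v@12): 16 holes -> [(6, 8), (6, 9), (6, 10), (6, 11), (6, 12), (6, 13), (6, 14), (6, 15), (7, 8), (7, 9), (7, 10), (7, 11), (7, 12), (7, 13), (7, 14), (7, 15)]
Unfold 3 (reflect across v@8): 32 holes -> [(6, 0), (6, 1), (6, 2), (6, 3), (6, 4), (6, 5), (6, 6), (6, 7), (6, 8), (6, 9), (6, 10), (6, 11), (6, 12), (6, 13), (6, 14), (6, 15), (7, 0), (7, 1), (7, 2), (7, 3), (7, 4), (7, 5), (7, 6), (7, 7), (7, 8), (7, 9), (7, 10), (7, 11), (7, 12), (7, 13), (7, 14), (7, 15)]
Unfold 4 (reflect across h@6): 64 holes -> [(4, 0), (4, 1), (4, 2), (4, 3), (4, 4), (4, 5), (4, 6), (4, 7), (4, 8), (4, 9), (4, 10), (4, 11), (4, 12), (4, 13), (4, 14), (4, 15), (5, 0), (5, 1), (5, 2), (5, 3), (5, 4), (5, 5), (5, 6), (5, 7), (5, 8), (5, 9), (5, 10), (5, 11), (5, 12), (5, 13), (5, 14), (5, 15), (6, 0), (6, 1), (6, 2), (6, 3), (6, 4), (6, 5), (6, 6), (6, 7), (6, 8), (6, 9), (6, 10), (6, 11), (6, 12), (6, 13), (6, 14), (6, 15), (7, 0), (7, 1), (7, 2), (7, 3), (7, 4), (7, 5), (7, 6), (7, 7), (7, 8), (7, 9), (7, 10), (7, 11), (7, 12), (7, 13), (7, 14), (7, 15)]
Unfold 5 (reflect across h@4): 128 holes -> [(0, 0), (0, 1), (0, 2), (0, 3), (0, 4), (0, 5), (0, 6), (0, 7), (0, 8), (0, 9), (0, 10), (0, 11), (0, 12), (0, 13), (0, 14), (0, 15), (1, 0), (1, 1), (1, 2), (1, 3), (1, 4), (1, 5), (1, 6), (1, 7), (1, 8), (1, 9), (1, 10), (1, 11), (1, 12), (1, 13), (1, 14), (1, 15), (2, 0), (2, 1), (2, 2), (2, 3), (2, 4), (2, 5), (2, 6), (2, 7), (2, 8), (2, 9), (2, 10), (2, 11), (2, 12), (2, 13), (2, 14), (2, 15), (3, 0), (3, 1), (3, 2), (3, 3), (3, 4), (3, 5), (3, 6), (3, 7), (3, 8), (3, 9), (3, 10), (3, 11), (3, 12), (3, 13), (3, 14), (3, 15), (4, 0), (4, 1), (4, 2), (4, 3), (4, 4), (4, 5), (4, 6), (4, 7), (4, 8), (4, 9), (4, 10), (4, 11), (4, 12), (4, 13), (4, 14), (4, 15), (5, 0), (5, 1), (5, 2), (5, 3), (5, 4), (5, 5), (5, 6), (5, 7), (5, 8), (5, 9), (5, 10), (5, 11), (5, 12), (5, 13), (5, 14), (5, 15), (6, 0), (6, 1), (6, 2), (6, 3), (6, 4), (6, 5), (6, 6), (6, 7), (6, 8), (6, 9), (6, 10), (6, 11), (6, 12), (6, 13), (6, 14), (6, 15), (7, 0), (7, 1), (7, 2), (7, 3), (7, 4), (7, 5), (7, 6), (7, 7), (7, 8), (7, 9), (7, 10), (7, 11), (7, 12), (7, 13), (7, 14), (7, 15)]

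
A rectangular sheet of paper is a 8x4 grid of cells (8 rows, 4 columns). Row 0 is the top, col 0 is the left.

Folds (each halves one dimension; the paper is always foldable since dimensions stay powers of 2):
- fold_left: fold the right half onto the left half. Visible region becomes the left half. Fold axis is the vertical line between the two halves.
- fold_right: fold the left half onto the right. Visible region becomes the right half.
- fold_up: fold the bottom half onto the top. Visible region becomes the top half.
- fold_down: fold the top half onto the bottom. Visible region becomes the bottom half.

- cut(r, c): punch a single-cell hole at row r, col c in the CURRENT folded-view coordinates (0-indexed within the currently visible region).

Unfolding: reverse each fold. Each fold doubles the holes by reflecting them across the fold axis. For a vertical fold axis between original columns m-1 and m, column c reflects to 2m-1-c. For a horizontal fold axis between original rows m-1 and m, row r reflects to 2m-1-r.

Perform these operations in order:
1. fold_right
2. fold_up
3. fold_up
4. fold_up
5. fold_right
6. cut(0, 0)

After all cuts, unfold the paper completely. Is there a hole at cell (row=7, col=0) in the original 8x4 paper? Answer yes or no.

Op 1 fold_right: fold axis v@2; visible region now rows[0,8) x cols[2,4) = 8x2
Op 2 fold_up: fold axis h@4; visible region now rows[0,4) x cols[2,4) = 4x2
Op 3 fold_up: fold axis h@2; visible region now rows[0,2) x cols[2,4) = 2x2
Op 4 fold_up: fold axis h@1; visible region now rows[0,1) x cols[2,4) = 1x2
Op 5 fold_right: fold axis v@3; visible region now rows[0,1) x cols[3,4) = 1x1
Op 6 cut(0, 0): punch at orig (0,3); cuts so far [(0, 3)]; region rows[0,1) x cols[3,4) = 1x1
Unfold 1 (reflect across v@3): 2 holes -> [(0, 2), (0, 3)]
Unfold 2 (reflect across h@1): 4 holes -> [(0, 2), (0, 3), (1, 2), (1, 3)]
Unfold 3 (reflect across h@2): 8 holes -> [(0, 2), (0, 3), (1, 2), (1, 3), (2, 2), (2, 3), (3, 2), (3, 3)]
Unfold 4 (reflect across h@4): 16 holes -> [(0, 2), (0, 3), (1, 2), (1, 3), (2, 2), (2, 3), (3, 2), (3, 3), (4, 2), (4, 3), (5, 2), (5, 3), (6, 2), (6, 3), (7, 2), (7, 3)]
Unfold 5 (reflect across v@2): 32 holes -> [(0, 0), (0, 1), (0, 2), (0, 3), (1, 0), (1, 1), (1, 2), (1, 3), (2, 0), (2, 1), (2, 2), (2, 3), (3, 0), (3, 1), (3, 2), (3, 3), (4, 0), (4, 1), (4, 2), (4, 3), (5, 0), (5, 1), (5, 2), (5, 3), (6, 0), (6, 1), (6, 2), (6, 3), (7, 0), (7, 1), (7, 2), (7, 3)]
Holes: [(0, 0), (0, 1), (0, 2), (0, 3), (1, 0), (1, 1), (1, 2), (1, 3), (2, 0), (2, 1), (2, 2), (2, 3), (3, 0), (3, 1), (3, 2), (3, 3), (4, 0), (4, 1), (4, 2), (4, 3), (5, 0), (5, 1), (5, 2), (5, 3), (6, 0), (6, 1), (6, 2), (6, 3), (7, 0), (7, 1), (7, 2), (7, 3)]

Answer: yes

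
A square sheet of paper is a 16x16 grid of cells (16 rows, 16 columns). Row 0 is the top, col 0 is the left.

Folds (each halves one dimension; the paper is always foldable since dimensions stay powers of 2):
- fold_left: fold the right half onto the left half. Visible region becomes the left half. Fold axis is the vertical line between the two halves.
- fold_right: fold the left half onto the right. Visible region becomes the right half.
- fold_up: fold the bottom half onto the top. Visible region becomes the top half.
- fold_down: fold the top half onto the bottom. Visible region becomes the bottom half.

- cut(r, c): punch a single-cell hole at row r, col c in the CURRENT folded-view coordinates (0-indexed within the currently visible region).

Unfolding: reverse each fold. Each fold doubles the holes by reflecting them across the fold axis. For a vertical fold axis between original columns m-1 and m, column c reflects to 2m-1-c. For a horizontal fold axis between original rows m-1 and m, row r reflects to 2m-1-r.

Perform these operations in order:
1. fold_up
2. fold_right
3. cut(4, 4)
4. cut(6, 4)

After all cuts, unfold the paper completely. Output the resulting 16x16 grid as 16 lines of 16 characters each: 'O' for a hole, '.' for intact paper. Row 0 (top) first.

Op 1 fold_up: fold axis h@8; visible region now rows[0,8) x cols[0,16) = 8x16
Op 2 fold_right: fold axis v@8; visible region now rows[0,8) x cols[8,16) = 8x8
Op 3 cut(4, 4): punch at orig (4,12); cuts so far [(4, 12)]; region rows[0,8) x cols[8,16) = 8x8
Op 4 cut(6, 4): punch at orig (6,12); cuts so far [(4, 12), (6, 12)]; region rows[0,8) x cols[8,16) = 8x8
Unfold 1 (reflect across v@8): 4 holes -> [(4, 3), (4, 12), (6, 3), (6, 12)]
Unfold 2 (reflect across h@8): 8 holes -> [(4, 3), (4, 12), (6, 3), (6, 12), (9, 3), (9, 12), (11, 3), (11, 12)]

Answer: ................
................
................
................
...O........O...
................
...O........O...
................
................
...O........O...
................
...O........O...
................
................
................
................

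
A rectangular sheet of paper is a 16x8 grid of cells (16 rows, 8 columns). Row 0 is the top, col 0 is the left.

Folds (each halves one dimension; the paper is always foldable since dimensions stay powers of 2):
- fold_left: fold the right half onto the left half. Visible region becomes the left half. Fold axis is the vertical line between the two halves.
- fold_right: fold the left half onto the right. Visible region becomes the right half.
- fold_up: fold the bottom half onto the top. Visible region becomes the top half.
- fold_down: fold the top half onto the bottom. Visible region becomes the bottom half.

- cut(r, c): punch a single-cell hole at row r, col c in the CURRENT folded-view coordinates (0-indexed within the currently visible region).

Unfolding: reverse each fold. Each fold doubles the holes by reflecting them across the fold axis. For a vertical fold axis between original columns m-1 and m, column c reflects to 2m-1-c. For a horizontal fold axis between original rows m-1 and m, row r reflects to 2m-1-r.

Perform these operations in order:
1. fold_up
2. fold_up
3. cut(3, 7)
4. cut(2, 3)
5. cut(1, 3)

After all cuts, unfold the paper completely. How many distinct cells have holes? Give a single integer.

Op 1 fold_up: fold axis h@8; visible region now rows[0,8) x cols[0,8) = 8x8
Op 2 fold_up: fold axis h@4; visible region now rows[0,4) x cols[0,8) = 4x8
Op 3 cut(3, 7): punch at orig (3,7); cuts so far [(3, 7)]; region rows[0,4) x cols[0,8) = 4x8
Op 4 cut(2, 3): punch at orig (2,3); cuts so far [(2, 3), (3, 7)]; region rows[0,4) x cols[0,8) = 4x8
Op 5 cut(1, 3): punch at orig (1,3); cuts so far [(1, 3), (2, 3), (3, 7)]; region rows[0,4) x cols[0,8) = 4x8
Unfold 1 (reflect across h@4): 6 holes -> [(1, 3), (2, 3), (3, 7), (4, 7), (5, 3), (6, 3)]
Unfold 2 (reflect across h@8): 12 holes -> [(1, 3), (2, 3), (3, 7), (4, 7), (5, 3), (6, 3), (9, 3), (10, 3), (11, 7), (12, 7), (13, 3), (14, 3)]

Answer: 12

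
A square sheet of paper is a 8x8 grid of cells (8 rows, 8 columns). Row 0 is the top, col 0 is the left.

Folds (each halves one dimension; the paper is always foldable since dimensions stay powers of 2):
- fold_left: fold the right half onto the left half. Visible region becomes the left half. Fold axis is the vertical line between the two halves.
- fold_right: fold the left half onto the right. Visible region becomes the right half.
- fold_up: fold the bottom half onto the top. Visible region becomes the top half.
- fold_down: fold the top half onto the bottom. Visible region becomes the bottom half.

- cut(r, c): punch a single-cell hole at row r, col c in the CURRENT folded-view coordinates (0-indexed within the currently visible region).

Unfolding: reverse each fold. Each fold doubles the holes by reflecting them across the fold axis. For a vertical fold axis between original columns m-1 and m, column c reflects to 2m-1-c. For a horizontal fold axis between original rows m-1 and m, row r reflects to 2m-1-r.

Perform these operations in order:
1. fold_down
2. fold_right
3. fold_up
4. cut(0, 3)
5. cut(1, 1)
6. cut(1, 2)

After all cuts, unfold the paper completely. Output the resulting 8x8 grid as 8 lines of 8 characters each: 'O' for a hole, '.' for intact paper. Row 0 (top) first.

Answer: O......O
.OO..OO.
.OO..OO.
O......O
O......O
.OO..OO.
.OO..OO.
O......O

Derivation:
Op 1 fold_down: fold axis h@4; visible region now rows[4,8) x cols[0,8) = 4x8
Op 2 fold_right: fold axis v@4; visible region now rows[4,8) x cols[4,8) = 4x4
Op 3 fold_up: fold axis h@6; visible region now rows[4,6) x cols[4,8) = 2x4
Op 4 cut(0, 3): punch at orig (4,7); cuts so far [(4, 7)]; region rows[4,6) x cols[4,8) = 2x4
Op 5 cut(1, 1): punch at orig (5,5); cuts so far [(4, 7), (5, 5)]; region rows[4,6) x cols[4,8) = 2x4
Op 6 cut(1, 2): punch at orig (5,6); cuts so far [(4, 7), (5, 5), (5, 6)]; region rows[4,6) x cols[4,8) = 2x4
Unfold 1 (reflect across h@6): 6 holes -> [(4, 7), (5, 5), (5, 6), (6, 5), (6, 6), (7, 7)]
Unfold 2 (reflect across v@4): 12 holes -> [(4, 0), (4, 7), (5, 1), (5, 2), (5, 5), (5, 6), (6, 1), (6, 2), (6, 5), (6, 6), (7, 0), (7, 7)]
Unfold 3 (reflect across h@4): 24 holes -> [(0, 0), (0, 7), (1, 1), (1, 2), (1, 5), (1, 6), (2, 1), (2, 2), (2, 5), (2, 6), (3, 0), (3, 7), (4, 0), (4, 7), (5, 1), (5, 2), (5, 5), (5, 6), (6, 1), (6, 2), (6, 5), (6, 6), (7, 0), (7, 7)]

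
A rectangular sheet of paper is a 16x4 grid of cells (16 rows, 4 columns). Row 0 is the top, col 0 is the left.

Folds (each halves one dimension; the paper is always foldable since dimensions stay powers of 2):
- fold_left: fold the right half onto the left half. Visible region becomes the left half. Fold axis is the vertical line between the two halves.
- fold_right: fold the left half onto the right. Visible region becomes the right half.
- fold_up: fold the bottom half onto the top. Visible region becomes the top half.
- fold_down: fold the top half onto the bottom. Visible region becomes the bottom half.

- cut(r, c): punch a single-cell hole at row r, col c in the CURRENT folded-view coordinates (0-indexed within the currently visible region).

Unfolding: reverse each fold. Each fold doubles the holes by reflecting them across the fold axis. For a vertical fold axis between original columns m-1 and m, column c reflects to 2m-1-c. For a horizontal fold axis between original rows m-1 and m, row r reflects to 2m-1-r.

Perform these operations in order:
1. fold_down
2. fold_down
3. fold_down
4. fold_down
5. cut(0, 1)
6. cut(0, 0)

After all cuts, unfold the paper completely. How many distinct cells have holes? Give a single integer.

Answer: 32

Derivation:
Op 1 fold_down: fold axis h@8; visible region now rows[8,16) x cols[0,4) = 8x4
Op 2 fold_down: fold axis h@12; visible region now rows[12,16) x cols[0,4) = 4x4
Op 3 fold_down: fold axis h@14; visible region now rows[14,16) x cols[0,4) = 2x4
Op 4 fold_down: fold axis h@15; visible region now rows[15,16) x cols[0,4) = 1x4
Op 5 cut(0, 1): punch at orig (15,1); cuts so far [(15, 1)]; region rows[15,16) x cols[0,4) = 1x4
Op 6 cut(0, 0): punch at orig (15,0); cuts so far [(15, 0), (15, 1)]; region rows[15,16) x cols[0,4) = 1x4
Unfold 1 (reflect across h@15): 4 holes -> [(14, 0), (14, 1), (15, 0), (15, 1)]
Unfold 2 (reflect across h@14): 8 holes -> [(12, 0), (12, 1), (13, 0), (13, 1), (14, 0), (14, 1), (15, 0), (15, 1)]
Unfold 3 (reflect across h@12): 16 holes -> [(8, 0), (8, 1), (9, 0), (9, 1), (10, 0), (10, 1), (11, 0), (11, 1), (12, 0), (12, 1), (13, 0), (13, 1), (14, 0), (14, 1), (15, 0), (15, 1)]
Unfold 4 (reflect across h@8): 32 holes -> [(0, 0), (0, 1), (1, 0), (1, 1), (2, 0), (2, 1), (3, 0), (3, 1), (4, 0), (4, 1), (5, 0), (5, 1), (6, 0), (6, 1), (7, 0), (7, 1), (8, 0), (8, 1), (9, 0), (9, 1), (10, 0), (10, 1), (11, 0), (11, 1), (12, 0), (12, 1), (13, 0), (13, 1), (14, 0), (14, 1), (15, 0), (15, 1)]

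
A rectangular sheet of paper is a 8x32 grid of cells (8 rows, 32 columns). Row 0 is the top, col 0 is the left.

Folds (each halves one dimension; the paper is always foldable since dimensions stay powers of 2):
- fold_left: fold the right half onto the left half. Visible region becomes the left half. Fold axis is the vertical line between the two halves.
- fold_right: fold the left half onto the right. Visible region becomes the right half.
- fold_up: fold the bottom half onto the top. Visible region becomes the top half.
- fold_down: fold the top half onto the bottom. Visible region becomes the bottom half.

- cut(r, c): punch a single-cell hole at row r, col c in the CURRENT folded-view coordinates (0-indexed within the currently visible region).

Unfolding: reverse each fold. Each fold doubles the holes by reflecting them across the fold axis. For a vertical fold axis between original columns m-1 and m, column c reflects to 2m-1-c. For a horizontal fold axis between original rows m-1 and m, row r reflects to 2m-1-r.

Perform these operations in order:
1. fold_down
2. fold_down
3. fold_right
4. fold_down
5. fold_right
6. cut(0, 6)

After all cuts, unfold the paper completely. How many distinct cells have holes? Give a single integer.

Answer: 32

Derivation:
Op 1 fold_down: fold axis h@4; visible region now rows[4,8) x cols[0,32) = 4x32
Op 2 fold_down: fold axis h@6; visible region now rows[6,8) x cols[0,32) = 2x32
Op 3 fold_right: fold axis v@16; visible region now rows[6,8) x cols[16,32) = 2x16
Op 4 fold_down: fold axis h@7; visible region now rows[7,8) x cols[16,32) = 1x16
Op 5 fold_right: fold axis v@24; visible region now rows[7,8) x cols[24,32) = 1x8
Op 6 cut(0, 6): punch at orig (7,30); cuts so far [(7, 30)]; region rows[7,8) x cols[24,32) = 1x8
Unfold 1 (reflect across v@24): 2 holes -> [(7, 17), (7, 30)]
Unfold 2 (reflect across h@7): 4 holes -> [(6, 17), (6, 30), (7, 17), (7, 30)]
Unfold 3 (reflect across v@16): 8 holes -> [(6, 1), (6, 14), (6, 17), (6, 30), (7, 1), (7, 14), (7, 17), (7, 30)]
Unfold 4 (reflect across h@6): 16 holes -> [(4, 1), (4, 14), (4, 17), (4, 30), (5, 1), (5, 14), (5, 17), (5, 30), (6, 1), (6, 14), (6, 17), (6, 30), (7, 1), (7, 14), (7, 17), (7, 30)]
Unfold 5 (reflect across h@4): 32 holes -> [(0, 1), (0, 14), (0, 17), (0, 30), (1, 1), (1, 14), (1, 17), (1, 30), (2, 1), (2, 14), (2, 17), (2, 30), (3, 1), (3, 14), (3, 17), (3, 30), (4, 1), (4, 14), (4, 17), (4, 30), (5, 1), (5, 14), (5, 17), (5, 30), (6, 1), (6, 14), (6, 17), (6, 30), (7, 1), (7, 14), (7, 17), (7, 30)]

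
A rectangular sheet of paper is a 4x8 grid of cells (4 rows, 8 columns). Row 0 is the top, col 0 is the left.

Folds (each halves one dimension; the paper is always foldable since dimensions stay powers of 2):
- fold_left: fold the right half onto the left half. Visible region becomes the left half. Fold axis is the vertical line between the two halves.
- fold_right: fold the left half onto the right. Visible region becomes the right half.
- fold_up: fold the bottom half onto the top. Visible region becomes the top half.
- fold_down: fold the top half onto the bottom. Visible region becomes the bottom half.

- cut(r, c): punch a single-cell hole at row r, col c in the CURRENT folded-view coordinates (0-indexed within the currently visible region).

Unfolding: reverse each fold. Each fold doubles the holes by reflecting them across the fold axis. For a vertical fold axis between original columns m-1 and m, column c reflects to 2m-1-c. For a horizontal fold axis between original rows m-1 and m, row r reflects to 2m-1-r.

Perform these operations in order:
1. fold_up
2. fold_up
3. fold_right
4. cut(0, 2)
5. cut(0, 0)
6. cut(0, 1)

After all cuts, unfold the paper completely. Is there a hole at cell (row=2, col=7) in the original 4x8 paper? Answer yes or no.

Answer: no

Derivation:
Op 1 fold_up: fold axis h@2; visible region now rows[0,2) x cols[0,8) = 2x8
Op 2 fold_up: fold axis h@1; visible region now rows[0,1) x cols[0,8) = 1x8
Op 3 fold_right: fold axis v@4; visible region now rows[0,1) x cols[4,8) = 1x4
Op 4 cut(0, 2): punch at orig (0,6); cuts so far [(0, 6)]; region rows[0,1) x cols[4,8) = 1x4
Op 5 cut(0, 0): punch at orig (0,4); cuts so far [(0, 4), (0, 6)]; region rows[0,1) x cols[4,8) = 1x4
Op 6 cut(0, 1): punch at orig (0,5); cuts so far [(0, 4), (0, 5), (0, 6)]; region rows[0,1) x cols[4,8) = 1x4
Unfold 1 (reflect across v@4): 6 holes -> [(0, 1), (0, 2), (0, 3), (0, 4), (0, 5), (0, 6)]
Unfold 2 (reflect across h@1): 12 holes -> [(0, 1), (0, 2), (0, 3), (0, 4), (0, 5), (0, 6), (1, 1), (1, 2), (1, 3), (1, 4), (1, 5), (1, 6)]
Unfold 3 (reflect across h@2): 24 holes -> [(0, 1), (0, 2), (0, 3), (0, 4), (0, 5), (0, 6), (1, 1), (1, 2), (1, 3), (1, 4), (1, 5), (1, 6), (2, 1), (2, 2), (2, 3), (2, 4), (2, 5), (2, 6), (3, 1), (3, 2), (3, 3), (3, 4), (3, 5), (3, 6)]
Holes: [(0, 1), (0, 2), (0, 3), (0, 4), (0, 5), (0, 6), (1, 1), (1, 2), (1, 3), (1, 4), (1, 5), (1, 6), (2, 1), (2, 2), (2, 3), (2, 4), (2, 5), (2, 6), (3, 1), (3, 2), (3, 3), (3, 4), (3, 5), (3, 6)]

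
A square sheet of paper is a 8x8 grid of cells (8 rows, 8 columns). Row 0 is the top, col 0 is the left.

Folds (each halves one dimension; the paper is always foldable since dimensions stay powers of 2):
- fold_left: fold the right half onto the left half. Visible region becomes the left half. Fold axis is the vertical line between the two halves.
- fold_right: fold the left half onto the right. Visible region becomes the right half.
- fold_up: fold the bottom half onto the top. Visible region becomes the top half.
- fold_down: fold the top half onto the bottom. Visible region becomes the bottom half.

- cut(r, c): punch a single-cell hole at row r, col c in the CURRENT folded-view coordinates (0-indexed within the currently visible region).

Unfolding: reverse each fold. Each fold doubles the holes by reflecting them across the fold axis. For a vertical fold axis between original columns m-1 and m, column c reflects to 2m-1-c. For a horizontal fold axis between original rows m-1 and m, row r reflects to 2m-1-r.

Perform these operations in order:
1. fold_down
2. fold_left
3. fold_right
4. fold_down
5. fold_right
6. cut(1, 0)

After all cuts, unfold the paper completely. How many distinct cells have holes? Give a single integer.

Op 1 fold_down: fold axis h@4; visible region now rows[4,8) x cols[0,8) = 4x8
Op 2 fold_left: fold axis v@4; visible region now rows[4,8) x cols[0,4) = 4x4
Op 3 fold_right: fold axis v@2; visible region now rows[4,8) x cols[2,4) = 4x2
Op 4 fold_down: fold axis h@6; visible region now rows[6,8) x cols[2,4) = 2x2
Op 5 fold_right: fold axis v@3; visible region now rows[6,8) x cols[3,4) = 2x1
Op 6 cut(1, 0): punch at orig (7,3); cuts so far [(7, 3)]; region rows[6,8) x cols[3,4) = 2x1
Unfold 1 (reflect across v@3): 2 holes -> [(7, 2), (7, 3)]
Unfold 2 (reflect across h@6): 4 holes -> [(4, 2), (4, 3), (7, 2), (7, 3)]
Unfold 3 (reflect across v@2): 8 holes -> [(4, 0), (4, 1), (4, 2), (4, 3), (7, 0), (7, 1), (7, 2), (7, 3)]
Unfold 4 (reflect across v@4): 16 holes -> [(4, 0), (4, 1), (4, 2), (4, 3), (4, 4), (4, 5), (4, 6), (4, 7), (7, 0), (7, 1), (7, 2), (7, 3), (7, 4), (7, 5), (7, 6), (7, 7)]
Unfold 5 (reflect across h@4): 32 holes -> [(0, 0), (0, 1), (0, 2), (0, 3), (0, 4), (0, 5), (0, 6), (0, 7), (3, 0), (3, 1), (3, 2), (3, 3), (3, 4), (3, 5), (3, 6), (3, 7), (4, 0), (4, 1), (4, 2), (4, 3), (4, 4), (4, 5), (4, 6), (4, 7), (7, 0), (7, 1), (7, 2), (7, 3), (7, 4), (7, 5), (7, 6), (7, 7)]

Answer: 32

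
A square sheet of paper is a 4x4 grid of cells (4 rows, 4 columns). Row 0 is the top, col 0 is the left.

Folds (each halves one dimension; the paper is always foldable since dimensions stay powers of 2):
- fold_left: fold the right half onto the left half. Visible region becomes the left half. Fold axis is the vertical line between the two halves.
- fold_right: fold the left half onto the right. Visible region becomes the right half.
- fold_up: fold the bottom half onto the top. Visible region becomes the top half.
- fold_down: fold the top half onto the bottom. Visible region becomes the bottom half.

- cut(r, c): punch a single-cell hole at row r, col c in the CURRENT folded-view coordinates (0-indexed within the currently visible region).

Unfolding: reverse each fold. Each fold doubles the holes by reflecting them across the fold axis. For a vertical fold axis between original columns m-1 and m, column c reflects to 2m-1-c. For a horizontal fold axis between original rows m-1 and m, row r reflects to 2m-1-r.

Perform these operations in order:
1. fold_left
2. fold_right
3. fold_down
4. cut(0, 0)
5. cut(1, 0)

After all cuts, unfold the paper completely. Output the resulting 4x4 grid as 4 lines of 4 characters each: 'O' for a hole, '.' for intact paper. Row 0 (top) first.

Answer: OOOO
OOOO
OOOO
OOOO

Derivation:
Op 1 fold_left: fold axis v@2; visible region now rows[0,4) x cols[0,2) = 4x2
Op 2 fold_right: fold axis v@1; visible region now rows[0,4) x cols[1,2) = 4x1
Op 3 fold_down: fold axis h@2; visible region now rows[2,4) x cols[1,2) = 2x1
Op 4 cut(0, 0): punch at orig (2,1); cuts so far [(2, 1)]; region rows[2,4) x cols[1,2) = 2x1
Op 5 cut(1, 0): punch at orig (3,1); cuts so far [(2, 1), (3, 1)]; region rows[2,4) x cols[1,2) = 2x1
Unfold 1 (reflect across h@2): 4 holes -> [(0, 1), (1, 1), (2, 1), (3, 1)]
Unfold 2 (reflect across v@1): 8 holes -> [(0, 0), (0, 1), (1, 0), (1, 1), (2, 0), (2, 1), (3, 0), (3, 1)]
Unfold 3 (reflect across v@2): 16 holes -> [(0, 0), (0, 1), (0, 2), (0, 3), (1, 0), (1, 1), (1, 2), (1, 3), (2, 0), (2, 1), (2, 2), (2, 3), (3, 0), (3, 1), (3, 2), (3, 3)]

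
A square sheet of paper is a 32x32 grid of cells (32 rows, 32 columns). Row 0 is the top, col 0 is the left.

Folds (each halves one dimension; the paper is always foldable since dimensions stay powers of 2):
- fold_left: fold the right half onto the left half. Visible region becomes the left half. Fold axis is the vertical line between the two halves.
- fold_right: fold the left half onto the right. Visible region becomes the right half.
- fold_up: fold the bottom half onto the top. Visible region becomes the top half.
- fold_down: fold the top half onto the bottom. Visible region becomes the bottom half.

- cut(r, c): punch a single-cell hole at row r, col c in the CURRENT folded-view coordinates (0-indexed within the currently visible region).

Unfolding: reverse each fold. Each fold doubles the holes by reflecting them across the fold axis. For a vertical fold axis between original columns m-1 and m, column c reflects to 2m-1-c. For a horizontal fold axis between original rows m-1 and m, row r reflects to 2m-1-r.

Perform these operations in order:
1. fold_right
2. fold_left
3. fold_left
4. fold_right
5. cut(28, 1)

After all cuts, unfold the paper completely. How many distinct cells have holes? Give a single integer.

Op 1 fold_right: fold axis v@16; visible region now rows[0,32) x cols[16,32) = 32x16
Op 2 fold_left: fold axis v@24; visible region now rows[0,32) x cols[16,24) = 32x8
Op 3 fold_left: fold axis v@20; visible region now rows[0,32) x cols[16,20) = 32x4
Op 4 fold_right: fold axis v@18; visible region now rows[0,32) x cols[18,20) = 32x2
Op 5 cut(28, 1): punch at orig (28,19); cuts so far [(28, 19)]; region rows[0,32) x cols[18,20) = 32x2
Unfold 1 (reflect across v@18): 2 holes -> [(28, 16), (28, 19)]
Unfold 2 (reflect across v@20): 4 holes -> [(28, 16), (28, 19), (28, 20), (28, 23)]
Unfold 3 (reflect across v@24): 8 holes -> [(28, 16), (28, 19), (28, 20), (28, 23), (28, 24), (28, 27), (28, 28), (28, 31)]
Unfold 4 (reflect across v@16): 16 holes -> [(28, 0), (28, 3), (28, 4), (28, 7), (28, 8), (28, 11), (28, 12), (28, 15), (28, 16), (28, 19), (28, 20), (28, 23), (28, 24), (28, 27), (28, 28), (28, 31)]

Answer: 16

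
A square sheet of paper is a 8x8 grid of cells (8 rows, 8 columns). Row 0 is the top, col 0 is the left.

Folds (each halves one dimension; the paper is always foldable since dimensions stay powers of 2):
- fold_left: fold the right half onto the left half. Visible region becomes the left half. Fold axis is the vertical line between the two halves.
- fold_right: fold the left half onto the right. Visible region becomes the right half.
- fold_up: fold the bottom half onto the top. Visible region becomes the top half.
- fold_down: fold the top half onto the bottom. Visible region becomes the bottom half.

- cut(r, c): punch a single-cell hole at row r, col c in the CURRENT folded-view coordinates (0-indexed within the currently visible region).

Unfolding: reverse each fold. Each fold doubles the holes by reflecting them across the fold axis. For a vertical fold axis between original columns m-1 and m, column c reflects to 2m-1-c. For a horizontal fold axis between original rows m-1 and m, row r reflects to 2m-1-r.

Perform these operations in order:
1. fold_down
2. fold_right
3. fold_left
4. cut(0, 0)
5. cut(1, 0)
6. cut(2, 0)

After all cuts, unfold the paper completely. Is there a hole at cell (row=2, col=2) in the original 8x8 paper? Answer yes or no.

Answer: no

Derivation:
Op 1 fold_down: fold axis h@4; visible region now rows[4,8) x cols[0,8) = 4x8
Op 2 fold_right: fold axis v@4; visible region now rows[4,8) x cols[4,8) = 4x4
Op 3 fold_left: fold axis v@6; visible region now rows[4,8) x cols[4,6) = 4x2
Op 4 cut(0, 0): punch at orig (4,4); cuts so far [(4, 4)]; region rows[4,8) x cols[4,6) = 4x2
Op 5 cut(1, 0): punch at orig (5,4); cuts so far [(4, 4), (5, 4)]; region rows[4,8) x cols[4,6) = 4x2
Op 6 cut(2, 0): punch at orig (6,4); cuts so far [(4, 4), (5, 4), (6, 4)]; region rows[4,8) x cols[4,6) = 4x2
Unfold 1 (reflect across v@6): 6 holes -> [(4, 4), (4, 7), (5, 4), (5, 7), (6, 4), (6, 7)]
Unfold 2 (reflect across v@4): 12 holes -> [(4, 0), (4, 3), (4, 4), (4, 7), (5, 0), (5, 3), (5, 4), (5, 7), (6, 0), (6, 3), (6, 4), (6, 7)]
Unfold 3 (reflect across h@4): 24 holes -> [(1, 0), (1, 3), (1, 4), (1, 7), (2, 0), (2, 3), (2, 4), (2, 7), (3, 0), (3, 3), (3, 4), (3, 7), (4, 0), (4, 3), (4, 4), (4, 7), (5, 0), (5, 3), (5, 4), (5, 7), (6, 0), (6, 3), (6, 4), (6, 7)]
Holes: [(1, 0), (1, 3), (1, 4), (1, 7), (2, 0), (2, 3), (2, 4), (2, 7), (3, 0), (3, 3), (3, 4), (3, 7), (4, 0), (4, 3), (4, 4), (4, 7), (5, 0), (5, 3), (5, 4), (5, 7), (6, 0), (6, 3), (6, 4), (6, 7)]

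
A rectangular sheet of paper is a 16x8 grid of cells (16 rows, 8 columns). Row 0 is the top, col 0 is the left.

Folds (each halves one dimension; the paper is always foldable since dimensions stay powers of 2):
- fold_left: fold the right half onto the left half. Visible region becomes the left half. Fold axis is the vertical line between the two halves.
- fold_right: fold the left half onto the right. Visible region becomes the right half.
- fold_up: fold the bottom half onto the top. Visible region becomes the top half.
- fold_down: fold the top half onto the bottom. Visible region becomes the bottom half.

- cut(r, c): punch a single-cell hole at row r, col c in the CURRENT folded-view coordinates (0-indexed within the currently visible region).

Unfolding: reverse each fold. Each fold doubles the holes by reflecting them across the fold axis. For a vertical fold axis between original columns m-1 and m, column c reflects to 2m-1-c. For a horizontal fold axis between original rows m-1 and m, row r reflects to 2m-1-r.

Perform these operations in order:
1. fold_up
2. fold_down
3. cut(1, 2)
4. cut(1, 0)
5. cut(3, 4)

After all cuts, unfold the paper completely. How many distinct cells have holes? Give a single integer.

Op 1 fold_up: fold axis h@8; visible region now rows[0,8) x cols[0,8) = 8x8
Op 2 fold_down: fold axis h@4; visible region now rows[4,8) x cols[0,8) = 4x8
Op 3 cut(1, 2): punch at orig (5,2); cuts so far [(5, 2)]; region rows[4,8) x cols[0,8) = 4x8
Op 4 cut(1, 0): punch at orig (5,0); cuts so far [(5, 0), (5, 2)]; region rows[4,8) x cols[0,8) = 4x8
Op 5 cut(3, 4): punch at orig (7,4); cuts so far [(5, 0), (5, 2), (7, 4)]; region rows[4,8) x cols[0,8) = 4x8
Unfold 1 (reflect across h@4): 6 holes -> [(0, 4), (2, 0), (2, 2), (5, 0), (5, 2), (7, 4)]
Unfold 2 (reflect across h@8): 12 holes -> [(0, 4), (2, 0), (2, 2), (5, 0), (5, 2), (7, 4), (8, 4), (10, 0), (10, 2), (13, 0), (13, 2), (15, 4)]

Answer: 12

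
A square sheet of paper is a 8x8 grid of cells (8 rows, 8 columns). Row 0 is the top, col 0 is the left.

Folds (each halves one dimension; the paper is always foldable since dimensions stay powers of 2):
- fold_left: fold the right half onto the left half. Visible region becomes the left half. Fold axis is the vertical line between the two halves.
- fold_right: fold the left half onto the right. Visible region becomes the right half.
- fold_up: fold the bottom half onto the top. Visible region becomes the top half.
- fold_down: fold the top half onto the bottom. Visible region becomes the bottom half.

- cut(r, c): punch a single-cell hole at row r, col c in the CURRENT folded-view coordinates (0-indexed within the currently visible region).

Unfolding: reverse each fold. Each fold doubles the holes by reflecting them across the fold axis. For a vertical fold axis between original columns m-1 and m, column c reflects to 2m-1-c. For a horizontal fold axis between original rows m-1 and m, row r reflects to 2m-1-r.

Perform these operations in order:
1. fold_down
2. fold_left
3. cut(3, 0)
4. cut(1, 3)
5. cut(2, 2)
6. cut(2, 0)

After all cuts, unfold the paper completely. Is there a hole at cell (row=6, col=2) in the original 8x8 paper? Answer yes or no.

Answer: yes

Derivation:
Op 1 fold_down: fold axis h@4; visible region now rows[4,8) x cols[0,8) = 4x8
Op 2 fold_left: fold axis v@4; visible region now rows[4,8) x cols[0,4) = 4x4
Op 3 cut(3, 0): punch at orig (7,0); cuts so far [(7, 0)]; region rows[4,8) x cols[0,4) = 4x4
Op 4 cut(1, 3): punch at orig (5,3); cuts so far [(5, 3), (7, 0)]; region rows[4,8) x cols[0,4) = 4x4
Op 5 cut(2, 2): punch at orig (6,2); cuts so far [(5, 3), (6, 2), (7, 0)]; region rows[4,8) x cols[0,4) = 4x4
Op 6 cut(2, 0): punch at orig (6,0); cuts so far [(5, 3), (6, 0), (6, 2), (7, 0)]; region rows[4,8) x cols[0,4) = 4x4
Unfold 1 (reflect across v@4): 8 holes -> [(5, 3), (5, 4), (6, 0), (6, 2), (6, 5), (6, 7), (7, 0), (7, 7)]
Unfold 2 (reflect across h@4): 16 holes -> [(0, 0), (0, 7), (1, 0), (1, 2), (1, 5), (1, 7), (2, 3), (2, 4), (5, 3), (5, 4), (6, 0), (6, 2), (6, 5), (6, 7), (7, 0), (7, 7)]
Holes: [(0, 0), (0, 7), (1, 0), (1, 2), (1, 5), (1, 7), (2, 3), (2, 4), (5, 3), (5, 4), (6, 0), (6, 2), (6, 5), (6, 7), (7, 0), (7, 7)]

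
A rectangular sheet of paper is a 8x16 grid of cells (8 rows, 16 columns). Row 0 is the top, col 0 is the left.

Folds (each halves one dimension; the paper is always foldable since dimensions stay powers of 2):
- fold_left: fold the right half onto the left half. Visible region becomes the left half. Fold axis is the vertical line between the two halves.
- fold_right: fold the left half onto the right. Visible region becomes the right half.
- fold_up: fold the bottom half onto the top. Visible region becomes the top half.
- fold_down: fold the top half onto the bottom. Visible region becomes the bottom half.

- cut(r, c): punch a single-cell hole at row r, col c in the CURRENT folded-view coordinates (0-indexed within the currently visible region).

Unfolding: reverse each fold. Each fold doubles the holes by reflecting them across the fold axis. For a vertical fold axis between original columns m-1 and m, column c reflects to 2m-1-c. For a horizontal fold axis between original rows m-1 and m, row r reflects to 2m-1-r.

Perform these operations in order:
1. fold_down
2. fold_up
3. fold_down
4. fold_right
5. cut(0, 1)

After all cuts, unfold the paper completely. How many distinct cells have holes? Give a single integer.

Answer: 16

Derivation:
Op 1 fold_down: fold axis h@4; visible region now rows[4,8) x cols[0,16) = 4x16
Op 2 fold_up: fold axis h@6; visible region now rows[4,6) x cols[0,16) = 2x16
Op 3 fold_down: fold axis h@5; visible region now rows[5,6) x cols[0,16) = 1x16
Op 4 fold_right: fold axis v@8; visible region now rows[5,6) x cols[8,16) = 1x8
Op 5 cut(0, 1): punch at orig (5,9); cuts so far [(5, 9)]; region rows[5,6) x cols[8,16) = 1x8
Unfold 1 (reflect across v@8): 2 holes -> [(5, 6), (5, 9)]
Unfold 2 (reflect across h@5): 4 holes -> [(4, 6), (4, 9), (5, 6), (5, 9)]
Unfold 3 (reflect across h@6): 8 holes -> [(4, 6), (4, 9), (5, 6), (5, 9), (6, 6), (6, 9), (7, 6), (7, 9)]
Unfold 4 (reflect across h@4): 16 holes -> [(0, 6), (0, 9), (1, 6), (1, 9), (2, 6), (2, 9), (3, 6), (3, 9), (4, 6), (4, 9), (5, 6), (5, 9), (6, 6), (6, 9), (7, 6), (7, 9)]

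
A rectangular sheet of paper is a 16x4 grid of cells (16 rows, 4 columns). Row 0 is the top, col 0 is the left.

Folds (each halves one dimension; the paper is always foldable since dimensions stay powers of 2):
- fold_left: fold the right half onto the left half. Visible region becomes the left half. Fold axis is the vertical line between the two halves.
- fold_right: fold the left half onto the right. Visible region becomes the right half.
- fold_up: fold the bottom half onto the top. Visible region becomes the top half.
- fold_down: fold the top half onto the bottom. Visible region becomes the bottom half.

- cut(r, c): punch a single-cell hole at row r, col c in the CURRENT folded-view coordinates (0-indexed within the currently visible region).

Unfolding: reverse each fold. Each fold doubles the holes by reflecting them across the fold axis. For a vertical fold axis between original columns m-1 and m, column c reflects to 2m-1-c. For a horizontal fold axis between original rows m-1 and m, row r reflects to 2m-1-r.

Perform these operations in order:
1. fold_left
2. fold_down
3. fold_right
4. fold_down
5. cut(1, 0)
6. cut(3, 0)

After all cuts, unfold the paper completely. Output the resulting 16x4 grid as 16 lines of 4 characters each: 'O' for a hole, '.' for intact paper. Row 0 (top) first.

Op 1 fold_left: fold axis v@2; visible region now rows[0,16) x cols[0,2) = 16x2
Op 2 fold_down: fold axis h@8; visible region now rows[8,16) x cols[0,2) = 8x2
Op 3 fold_right: fold axis v@1; visible region now rows[8,16) x cols[1,2) = 8x1
Op 4 fold_down: fold axis h@12; visible region now rows[12,16) x cols[1,2) = 4x1
Op 5 cut(1, 0): punch at orig (13,1); cuts so far [(13, 1)]; region rows[12,16) x cols[1,2) = 4x1
Op 6 cut(3, 0): punch at orig (15,1); cuts so far [(13, 1), (15, 1)]; region rows[12,16) x cols[1,2) = 4x1
Unfold 1 (reflect across h@12): 4 holes -> [(8, 1), (10, 1), (13, 1), (15, 1)]
Unfold 2 (reflect across v@1): 8 holes -> [(8, 0), (8, 1), (10, 0), (10, 1), (13, 0), (13, 1), (15, 0), (15, 1)]
Unfold 3 (reflect across h@8): 16 holes -> [(0, 0), (0, 1), (2, 0), (2, 1), (5, 0), (5, 1), (7, 0), (7, 1), (8, 0), (8, 1), (10, 0), (10, 1), (13, 0), (13, 1), (15, 0), (15, 1)]
Unfold 4 (reflect across v@2): 32 holes -> [(0, 0), (0, 1), (0, 2), (0, 3), (2, 0), (2, 1), (2, 2), (2, 3), (5, 0), (5, 1), (5, 2), (5, 3), (7, 0), (7, 1), (7, 2), (7, 3), (8, 0), (8, 1), (8, 2), (8, 3), (10, 0), (10, 1), (10, 2), (10, 3), (13, 0), (13, 1), (13, 2), (13, 3), (15, 0), (15, 1), (15, 2), (15, 3)]

Answer: OOOO
....
OOOO
....
....
OOOO
....
OOOO
OOOO
....
OOOO
....
....
OOOO
....
OOOO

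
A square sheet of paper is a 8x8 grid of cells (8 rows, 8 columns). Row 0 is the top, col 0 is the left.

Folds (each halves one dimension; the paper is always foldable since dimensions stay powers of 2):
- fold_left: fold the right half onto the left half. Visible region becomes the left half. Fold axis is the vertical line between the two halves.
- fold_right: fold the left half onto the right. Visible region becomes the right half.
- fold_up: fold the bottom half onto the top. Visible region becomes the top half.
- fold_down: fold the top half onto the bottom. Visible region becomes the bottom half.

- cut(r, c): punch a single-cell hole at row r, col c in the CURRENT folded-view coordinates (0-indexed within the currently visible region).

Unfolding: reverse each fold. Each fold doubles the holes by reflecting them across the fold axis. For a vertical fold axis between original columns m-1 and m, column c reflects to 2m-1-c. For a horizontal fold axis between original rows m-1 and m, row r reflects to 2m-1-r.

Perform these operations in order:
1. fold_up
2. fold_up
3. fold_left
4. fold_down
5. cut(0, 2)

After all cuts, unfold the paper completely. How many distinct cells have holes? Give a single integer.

Op 1 fold_up: fold axis h@4; visible region now rows[0,4) x cols[0,8) = 4x8
Op 2 fold_up: fold axis h@2; visible region now rows[0,2) x cols[0,8) = 2x8
Op 3 fold_left: fold axis v@4; visible region now rows[0,2) x cols[0,4) = 2x4
Op 4 fold_down: fold axis h@1; visible region now rows[1,2) x cols[0,4) = 1x4
Op 5 cut(0, 2): punch at orig (1,2); cuts so far [(1, 2)]; region rows[1,2) x cols[0,4) = 1x4
Unfold 1 (reflect across h@1): 2 holes -> [(0, 2), (1, 2)]
Unfold 2 (reflect across v@4): 4 holes -> [(0, 2), (0, 5), (1, 2), (1, 5)]
Unfold 3 (reflect across h@2): 8 holes -> [(0, 2), (0, 5), (1, 2), (1, 5), (2, 2), (2, 5), (3, 2), (3, 5)]
Unfold 4 (reflect across h@4): 16 holes -> [(0, 2), (0, 5), (1, 2), (1, 5), (2, 2), (2, 5), (3, 2), (3, 5), (4, 2), (4, 5), (5, 2), (5, 5), (6, 2), (6, 5), (7, 2), (7, 5)]

Answer: 16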